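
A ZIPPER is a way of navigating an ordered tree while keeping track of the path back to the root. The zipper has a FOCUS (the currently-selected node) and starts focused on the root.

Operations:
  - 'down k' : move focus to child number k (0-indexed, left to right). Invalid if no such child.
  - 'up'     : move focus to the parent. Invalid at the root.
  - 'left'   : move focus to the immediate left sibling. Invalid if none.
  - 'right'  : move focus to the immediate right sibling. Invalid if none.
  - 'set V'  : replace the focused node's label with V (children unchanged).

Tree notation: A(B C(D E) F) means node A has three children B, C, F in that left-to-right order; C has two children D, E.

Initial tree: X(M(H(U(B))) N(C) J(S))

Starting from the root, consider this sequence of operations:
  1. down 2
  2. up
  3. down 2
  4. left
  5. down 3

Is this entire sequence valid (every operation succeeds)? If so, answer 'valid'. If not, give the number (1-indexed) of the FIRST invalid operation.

Answer: 5

Derivation:
Step 1 (down 2): focus=J path=2 depth=1 children=['S'] left=['M', 'N'] right=[] parent=X
Step 2 (up): focus=X path=root depth=0 children=['M', 'N', 'J'] (at root)
Step 3 (down 2): focus=J path=2 depth=1 children=['S'] left=['M', 'N'] right=[] parent=X
Step 4 (left): focus=N path=1 depth=1 children=['C'] left=['M'] right=['J'] parent=X
Step 5 (down 3): INVALID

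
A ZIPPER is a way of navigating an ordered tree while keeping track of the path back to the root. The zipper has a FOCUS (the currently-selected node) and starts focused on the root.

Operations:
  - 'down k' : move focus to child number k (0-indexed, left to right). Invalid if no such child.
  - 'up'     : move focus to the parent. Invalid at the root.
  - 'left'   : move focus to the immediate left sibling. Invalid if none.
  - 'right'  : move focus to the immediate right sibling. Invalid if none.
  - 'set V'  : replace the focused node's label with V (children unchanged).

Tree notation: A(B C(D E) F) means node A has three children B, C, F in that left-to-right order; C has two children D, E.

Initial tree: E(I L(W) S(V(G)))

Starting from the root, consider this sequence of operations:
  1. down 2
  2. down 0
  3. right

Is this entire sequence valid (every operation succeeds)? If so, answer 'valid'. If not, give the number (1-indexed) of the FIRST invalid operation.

Answer: 3

Derivation:
Step 1 (down 2): focus=S path=2 depth=1 children=['V'] left=['I', 'L'] right=[] parent=E
Step 2 (down 0): focus=V path=2/0 depth=2 children=['G'] left=[] right=[] parent=S
Step 3 (right): INVALID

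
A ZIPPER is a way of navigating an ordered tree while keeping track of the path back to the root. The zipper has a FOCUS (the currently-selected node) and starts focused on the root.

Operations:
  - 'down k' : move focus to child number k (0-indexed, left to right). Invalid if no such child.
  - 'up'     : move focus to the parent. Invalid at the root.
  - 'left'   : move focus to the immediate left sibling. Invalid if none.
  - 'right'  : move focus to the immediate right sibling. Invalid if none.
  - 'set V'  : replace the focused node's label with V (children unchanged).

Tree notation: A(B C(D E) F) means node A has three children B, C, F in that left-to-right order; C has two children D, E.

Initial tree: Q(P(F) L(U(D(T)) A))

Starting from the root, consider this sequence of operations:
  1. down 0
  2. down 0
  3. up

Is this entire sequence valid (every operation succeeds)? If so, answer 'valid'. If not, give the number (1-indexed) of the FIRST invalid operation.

Answer: valid

Derivation:
Step 1 (down 0): focus=P path=0 depth=1 children=['F'] left=[] right=['L'] parent=Q
Step 2 (down 0): focus=F path=0/0 depth=2 children=[] left=[] right=[] parent=P
Step 3 (up): focus=P path=0 depth=1 children=['F'] left=[] right=['L'] parent=Q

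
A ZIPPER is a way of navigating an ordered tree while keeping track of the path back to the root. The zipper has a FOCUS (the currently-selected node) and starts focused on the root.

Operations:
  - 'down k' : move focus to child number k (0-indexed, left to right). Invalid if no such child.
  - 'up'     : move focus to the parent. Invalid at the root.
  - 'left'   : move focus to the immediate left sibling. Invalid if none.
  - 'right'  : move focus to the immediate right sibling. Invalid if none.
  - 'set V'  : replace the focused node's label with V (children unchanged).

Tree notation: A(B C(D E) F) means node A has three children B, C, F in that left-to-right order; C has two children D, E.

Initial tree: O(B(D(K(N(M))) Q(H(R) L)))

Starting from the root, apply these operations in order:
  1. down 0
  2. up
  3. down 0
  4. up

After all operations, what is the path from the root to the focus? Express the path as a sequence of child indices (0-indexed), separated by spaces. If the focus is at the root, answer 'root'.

Step 1 (down 0): focus=B path=0 depth=1 children=['D', 'Q'] left=[] right=[] parent=O
Step 2 (up): focus=O path=root depth=0 children=['B'] (at root)
Step 3 (down 0): focus=B path=0 depth=1 children=['D', 'Q'] left=[] right=[] parent=O
Step 4 (up): focus=O path=root depth=0 children=['B'] (at root)

Answer: root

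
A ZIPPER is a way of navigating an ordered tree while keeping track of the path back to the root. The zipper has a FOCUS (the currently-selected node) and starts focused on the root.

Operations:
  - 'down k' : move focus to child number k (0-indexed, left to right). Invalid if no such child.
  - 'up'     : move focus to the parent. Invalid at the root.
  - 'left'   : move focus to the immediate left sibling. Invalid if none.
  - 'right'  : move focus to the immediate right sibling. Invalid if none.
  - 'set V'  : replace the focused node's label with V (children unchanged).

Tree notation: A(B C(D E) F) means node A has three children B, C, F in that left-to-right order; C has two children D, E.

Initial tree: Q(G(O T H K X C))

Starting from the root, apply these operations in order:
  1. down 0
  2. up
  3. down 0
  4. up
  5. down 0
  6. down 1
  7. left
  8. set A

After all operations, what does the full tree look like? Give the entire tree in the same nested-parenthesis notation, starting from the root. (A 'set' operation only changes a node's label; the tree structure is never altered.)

Answer: Q(G(A T H K X C))

Derivation:
Step 1 (down 0): focus=G path=0 depth=1 children=['O', 'T', 'H', 'K', 'X', 'C'] left=[] right=[] parent=Q
Step 2 (up): focus=Q path=root depth=0 children=['G'] (at root)
Step 3 (down 0): focus=G path=0 depth=1 children=['O', 'T', 'H', 'K', 'X', 'C'] left=[] right=[] parent=Q
Step 4 (up): focus=Q path=root depth=0 children=['G'] (at root)
Step 5 (down 0): focus=G path=0 depth=1 children=['O', 'T', 'H', 'K', 'X', 'C'] left=[] right=[] parent=Q
Step 6 (down 1): focus=T path=0/1 depth=2 children=[] left=['O'] right=['H', 'K', 'X', 'C'] parent=G
Step 7 (left): focus=O path=0/0 depth=2 children=[] left=[] right=['T', 'H', 'K', 'X', 'C'] parent=G
Step 8 (set A): focus=A path=0/0 depth=2 children=[] left=[] right=['T', 'H', 'K', 'X', 'C'] parent=G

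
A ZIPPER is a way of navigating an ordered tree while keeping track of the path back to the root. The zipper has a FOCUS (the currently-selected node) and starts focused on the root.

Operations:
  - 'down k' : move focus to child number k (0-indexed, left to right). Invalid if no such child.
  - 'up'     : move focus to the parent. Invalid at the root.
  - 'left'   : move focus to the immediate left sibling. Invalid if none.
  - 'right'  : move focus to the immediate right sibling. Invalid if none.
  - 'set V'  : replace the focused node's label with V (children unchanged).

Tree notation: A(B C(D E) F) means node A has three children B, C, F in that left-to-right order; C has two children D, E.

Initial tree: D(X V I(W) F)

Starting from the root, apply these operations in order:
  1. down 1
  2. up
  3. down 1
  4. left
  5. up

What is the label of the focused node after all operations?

Answer: D

Derivation:
Step 1 (down 1): focus=V path=1 depth=1 children=[] left=['X'] right=['I', 'F'] parent=D
Step 2 (up): focus=D path=root depth=0 children=['X', 'V', 'I', 'F'] (at root)
Step 3 (down 1): focus=V path=1 depth=1 children=[] left=['X'] right=['I', 'F'] parent=D
Step 4 (left): focus=X path=0 depth=1 children=[] left=[] right=['V', 'I', 'F'] parent=D
Step 5 (up): focus=D path=root depth=0 children=['X', 'V', 'I', 'F'] (at root)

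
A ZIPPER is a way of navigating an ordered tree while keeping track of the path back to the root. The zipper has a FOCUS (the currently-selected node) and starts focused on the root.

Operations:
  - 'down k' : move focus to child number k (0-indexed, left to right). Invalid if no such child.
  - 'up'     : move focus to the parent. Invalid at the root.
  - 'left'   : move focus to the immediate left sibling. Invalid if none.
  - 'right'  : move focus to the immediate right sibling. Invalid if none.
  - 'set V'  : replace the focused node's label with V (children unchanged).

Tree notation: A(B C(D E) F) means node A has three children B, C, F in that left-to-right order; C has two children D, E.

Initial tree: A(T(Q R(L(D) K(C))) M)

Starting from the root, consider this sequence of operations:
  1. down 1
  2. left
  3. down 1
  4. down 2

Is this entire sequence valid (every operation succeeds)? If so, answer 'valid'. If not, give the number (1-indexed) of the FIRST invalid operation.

Step 1 (down 1): focus=M path=1 depth=1 children=[] left=['T'] right=[] parent=A
Step 2 (left): focus=T path=0 depth=1 children=['Q', 'R'] left=[] right=['M'] parent=A
Step 3 (down 1): focus=R path=0/1 depth=2 children=['L', 'K'] left=['Q'] right=[] parent=T
Step 4 (down 2): INVALID

Answer: 4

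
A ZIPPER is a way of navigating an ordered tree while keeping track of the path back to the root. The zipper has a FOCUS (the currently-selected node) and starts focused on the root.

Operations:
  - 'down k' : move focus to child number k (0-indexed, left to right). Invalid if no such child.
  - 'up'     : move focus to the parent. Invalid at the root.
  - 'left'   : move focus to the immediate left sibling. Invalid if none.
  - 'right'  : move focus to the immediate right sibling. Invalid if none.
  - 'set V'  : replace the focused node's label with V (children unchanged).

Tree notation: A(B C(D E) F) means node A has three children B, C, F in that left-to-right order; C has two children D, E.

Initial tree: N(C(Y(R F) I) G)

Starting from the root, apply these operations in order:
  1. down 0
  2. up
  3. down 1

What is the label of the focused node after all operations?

Step 1 (down 0): focus=C path=0 depth=1 children=['Y', 'I'] left=[] right=['G'] parent=N
Step 2 (up): focus=N path=root depth=0 children=['C', 'G'] (at root)
Step 3 (down 1): focus=G path=1 depth=1 children=[] left=['C'] right=[] parent=N

Answer: G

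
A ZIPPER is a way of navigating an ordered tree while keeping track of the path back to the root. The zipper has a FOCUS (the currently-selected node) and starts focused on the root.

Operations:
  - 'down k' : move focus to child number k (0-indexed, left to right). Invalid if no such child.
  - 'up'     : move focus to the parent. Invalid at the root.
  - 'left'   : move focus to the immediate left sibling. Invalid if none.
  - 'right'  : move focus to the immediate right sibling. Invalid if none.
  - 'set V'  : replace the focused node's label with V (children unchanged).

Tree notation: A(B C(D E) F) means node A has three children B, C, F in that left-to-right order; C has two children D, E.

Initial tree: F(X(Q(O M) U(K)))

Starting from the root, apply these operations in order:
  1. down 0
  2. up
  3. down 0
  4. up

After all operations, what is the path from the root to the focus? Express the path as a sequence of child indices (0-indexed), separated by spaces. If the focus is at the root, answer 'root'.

Answer: root

Derivation:
Step 1 (down 0): focus=X path=0 depth=1 children=['Q', 'U'] left=[] right=[] parent=F
Step 2 (up): focus=F path=root depth=0 children=['X'] (at root)
Step 3 (down 0): focus=X path=0 depth=1 children=['Q', 'U'] left=[] right=[] parent=F
Step 4 (up): focus=F path=root depth=0 children=['X'] (at root)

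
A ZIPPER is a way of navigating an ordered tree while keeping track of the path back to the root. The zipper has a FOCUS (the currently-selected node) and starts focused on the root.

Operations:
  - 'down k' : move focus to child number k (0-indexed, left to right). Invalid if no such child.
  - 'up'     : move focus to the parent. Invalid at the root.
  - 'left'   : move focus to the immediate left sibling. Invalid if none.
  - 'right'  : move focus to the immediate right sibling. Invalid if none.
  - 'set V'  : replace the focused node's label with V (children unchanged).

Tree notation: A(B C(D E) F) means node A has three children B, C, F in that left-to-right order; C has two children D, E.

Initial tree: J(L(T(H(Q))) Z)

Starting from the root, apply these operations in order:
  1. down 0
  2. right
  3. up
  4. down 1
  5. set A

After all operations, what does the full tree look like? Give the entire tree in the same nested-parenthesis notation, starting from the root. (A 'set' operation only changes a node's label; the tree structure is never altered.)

Answer: J(L(T(H(Q))) A)

Derivation:
Step 1 (down 0): focus=L path=0 depth=1 children=['T'] left=[] right=['Z'] parent=J
Step 2 (right): focus=Z path=1 depth=1 children=[] left=['L'] right=[] parent=J
Step 3 (up): focus=J path=root depth=0 children=['L', 'Z'] (at root)
Step 4 (down 1): focus=Z path=1 depth=1 children=[] left=['L'] right=[] parent=J
Step 5 (set A): focus=A path=1 depth=1 children=[] left=['L'] right=[] parent=J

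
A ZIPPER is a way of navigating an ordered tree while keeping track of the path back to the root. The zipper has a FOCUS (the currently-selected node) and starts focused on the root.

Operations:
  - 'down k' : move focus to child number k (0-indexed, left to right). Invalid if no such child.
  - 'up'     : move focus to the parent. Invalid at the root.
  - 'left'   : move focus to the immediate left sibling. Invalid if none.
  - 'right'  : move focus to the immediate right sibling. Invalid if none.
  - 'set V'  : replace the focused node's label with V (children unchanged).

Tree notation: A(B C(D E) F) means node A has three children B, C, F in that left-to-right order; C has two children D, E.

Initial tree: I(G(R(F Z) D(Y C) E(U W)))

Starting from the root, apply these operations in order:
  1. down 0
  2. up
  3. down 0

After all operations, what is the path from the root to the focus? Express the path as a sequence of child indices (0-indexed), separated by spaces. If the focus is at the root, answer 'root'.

Step 1 (down 0): focus=G path=0 depth=1 children=['R', 'D', 'E'] left=[] right=[] parent=I
Step 2 (up): focus=I path=root depth=0 children=['G'] (at root)
Step 3 (down 0): focus=G path=0 depth=1 children=['R', 'D', 'E'] left=[] right=[] parent=I

Answer: 0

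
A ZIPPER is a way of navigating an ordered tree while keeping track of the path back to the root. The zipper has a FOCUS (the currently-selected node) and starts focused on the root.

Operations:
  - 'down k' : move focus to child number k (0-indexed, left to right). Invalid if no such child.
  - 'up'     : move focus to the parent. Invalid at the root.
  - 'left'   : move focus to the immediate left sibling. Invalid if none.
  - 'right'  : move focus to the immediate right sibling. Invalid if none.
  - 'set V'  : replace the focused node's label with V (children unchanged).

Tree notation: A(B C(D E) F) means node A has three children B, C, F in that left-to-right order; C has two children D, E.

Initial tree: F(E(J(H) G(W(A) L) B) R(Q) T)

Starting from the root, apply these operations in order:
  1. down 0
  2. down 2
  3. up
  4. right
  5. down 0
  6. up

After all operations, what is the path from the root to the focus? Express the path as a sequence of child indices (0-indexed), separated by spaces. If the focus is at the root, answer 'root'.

Step 1 (down 0): focus=E path=0 depth=1 children=['J', 'G', 'B'] left=[] right=['R', 'T'] parent=F
Step 2 (down 2): focus=B path=0/2 depth=2 children=[] left=['J', 'G'] right=[] parent=E
Step 3 (up): focus=E path=0 depth=1 children=['J', 'G', 'B'] left=[] right=['R', 'T'] parent=F
Step 4 (right): focus=R path=1 depth=1 children=['Q'] left=['E'] right=['T'] parent=F
Step 5 (down 0): focus=Q path=1/0 depth=2 children=[] left=[] right=[] parent=R
Step 6 (up): focus=R path=1 depth=1 children=['Q'] left=['E'] right=['T'] parent=F

Answer: 1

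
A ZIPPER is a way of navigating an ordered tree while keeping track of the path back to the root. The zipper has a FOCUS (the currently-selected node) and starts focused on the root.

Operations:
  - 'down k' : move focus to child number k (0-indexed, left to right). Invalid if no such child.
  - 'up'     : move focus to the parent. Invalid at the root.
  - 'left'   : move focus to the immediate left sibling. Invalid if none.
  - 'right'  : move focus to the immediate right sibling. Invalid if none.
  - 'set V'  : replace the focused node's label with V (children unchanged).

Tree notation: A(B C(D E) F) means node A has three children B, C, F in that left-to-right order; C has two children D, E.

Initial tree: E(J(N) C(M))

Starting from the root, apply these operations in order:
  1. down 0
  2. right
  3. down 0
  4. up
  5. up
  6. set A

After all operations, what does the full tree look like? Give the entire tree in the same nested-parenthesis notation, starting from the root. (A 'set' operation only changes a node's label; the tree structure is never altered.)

Answer: A(J(N) C(M))

Derivation:
Step 1 (down 0): focus=J path=0 depth=1 children=['N'] left=[] right=['C'] parent=E
Step 2 (right): focus=C path=1 depth=1 children=['M'] left=['J'] right=[] parent=E
Step 3 (down 0): focus=M path=1/0 depth=2 children=[] left=[] right=[] parent=C
Step 4 (up): focus=C path=1 depth=1 children=['M'] left=['J'] right=[] parent=E
Step 5 (up): focus=E path=root depth=0 children=['J', 'C'] (at root)
Step 6 (set A): focus=A path=root depth=0 children=['J', 'C'] (at root)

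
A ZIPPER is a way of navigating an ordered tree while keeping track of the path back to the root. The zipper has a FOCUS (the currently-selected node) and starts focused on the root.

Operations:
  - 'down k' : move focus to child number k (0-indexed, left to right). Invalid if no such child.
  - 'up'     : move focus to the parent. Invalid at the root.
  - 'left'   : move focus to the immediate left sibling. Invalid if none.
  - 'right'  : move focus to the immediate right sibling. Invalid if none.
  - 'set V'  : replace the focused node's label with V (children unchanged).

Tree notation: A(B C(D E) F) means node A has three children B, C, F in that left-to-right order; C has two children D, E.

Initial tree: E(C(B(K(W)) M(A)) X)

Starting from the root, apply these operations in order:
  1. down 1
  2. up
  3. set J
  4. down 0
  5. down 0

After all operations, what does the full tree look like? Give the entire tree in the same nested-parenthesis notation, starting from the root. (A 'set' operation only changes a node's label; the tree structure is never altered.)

Answer: J(C(B(K(W)) M(A)) X)

Derivation:
Step 1 (down 1): focus=X path=1 depth=1 children=[] left=['C'] right=[] parent=E
Step 2 (up): focus=E path=root depth=0 children=['C', 'X'] (at root)
Step 3 (set J): focus=J path=root depth=0 children=['C', 'X'] (at root)
Step 4 (down 0): focus=C path=0 depth=1 children=['B', 'M'] left=[] right=['X'] parent=J
Step 5 (down 0): focus=B path=0/0 depth=2 children=['K'] left=[] right=['M'] parent=C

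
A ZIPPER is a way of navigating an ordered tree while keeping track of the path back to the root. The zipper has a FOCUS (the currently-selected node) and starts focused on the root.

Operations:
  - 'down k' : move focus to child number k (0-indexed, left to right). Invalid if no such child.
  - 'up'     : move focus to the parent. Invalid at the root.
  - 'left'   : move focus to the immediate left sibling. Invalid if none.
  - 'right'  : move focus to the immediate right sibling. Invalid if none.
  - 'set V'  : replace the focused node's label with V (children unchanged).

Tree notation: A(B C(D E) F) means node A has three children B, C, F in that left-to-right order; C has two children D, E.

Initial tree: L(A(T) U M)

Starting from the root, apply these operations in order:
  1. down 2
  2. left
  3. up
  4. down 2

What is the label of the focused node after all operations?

Step 1 (down 2): focus=M path=2 depth=1 children=[] left=['A', 'U'] right=[] parent=L
Step 2 (left): focus=U path=1 depth=1 children=[] left=['A'] right=['M'] parent=L
Step 3 (up): focus=L path=root depth=0 children=['A', 'U', 'M'] (at root)
Step 4 (down 2): focus=M path=2 depth=1 children=[] left=['A', 'U'] right=[] parent=L

Answer: M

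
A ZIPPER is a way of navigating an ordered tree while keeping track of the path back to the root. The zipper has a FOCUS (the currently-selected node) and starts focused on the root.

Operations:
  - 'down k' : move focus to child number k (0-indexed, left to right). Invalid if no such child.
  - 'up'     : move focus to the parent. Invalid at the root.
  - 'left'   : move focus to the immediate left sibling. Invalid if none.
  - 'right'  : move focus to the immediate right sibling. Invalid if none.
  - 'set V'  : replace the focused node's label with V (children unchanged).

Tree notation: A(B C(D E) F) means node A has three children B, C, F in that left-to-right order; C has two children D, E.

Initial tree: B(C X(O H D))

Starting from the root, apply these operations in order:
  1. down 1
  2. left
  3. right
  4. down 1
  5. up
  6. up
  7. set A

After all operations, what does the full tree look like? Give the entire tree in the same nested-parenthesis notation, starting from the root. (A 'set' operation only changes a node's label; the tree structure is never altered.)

Answer: A(C X(O H D))

Derivation:
Step 1 (down 1): focus=X path=1 depth=1 children=['O', 'H', 'D'] left=['C'] right=[] parent=B
Step 2 (left): focus=C path=0 depth=1 children=[] left=[] right=['X'] parent=B
Step 3 (right): focus=X path=1 depth=1 children=['O', 'H', 'D'] left=['C'] right=[] parent=B
Step 4 (down 1): focus=H path=1/1 depth=2 children=[] left=['O'] right=['D'] parent=X
Step 5 (up): focus=X path=1 depth=1 children=['O', 'H', 'D'] left=['C'] right=[] parent=B
Step 6 (up): focus=B path=root depth=0 children=['C', 'X'] (at root)
Step 7 (set A): focus=A path=root depth=0 children=['C', 'X'] (at root)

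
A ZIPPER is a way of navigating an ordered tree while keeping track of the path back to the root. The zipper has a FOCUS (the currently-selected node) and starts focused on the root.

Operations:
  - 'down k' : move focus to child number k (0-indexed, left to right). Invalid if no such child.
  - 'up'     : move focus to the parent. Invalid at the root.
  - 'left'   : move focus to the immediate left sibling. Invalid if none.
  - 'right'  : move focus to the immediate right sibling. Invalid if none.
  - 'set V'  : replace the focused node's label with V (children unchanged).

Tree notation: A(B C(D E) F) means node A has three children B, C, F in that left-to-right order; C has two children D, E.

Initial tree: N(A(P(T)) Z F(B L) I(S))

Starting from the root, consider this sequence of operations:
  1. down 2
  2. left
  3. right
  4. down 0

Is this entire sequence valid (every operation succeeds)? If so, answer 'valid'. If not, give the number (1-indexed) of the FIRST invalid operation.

Answer: valid

Derivation:
Step 1 (down 2): focus=F path=2 depth=1 children=['B', 'L'] left=['A', 'Z'] right=['I'] parent=N
Step 2 (left): focus=Z path=1 depth=1 children=[] left=['A'] right=['F', 'I'] parent=N
Step 3 (right): focus=F path=2 depth=1 children=['B', 'L'] left=['A', 'Z'] right=['I'] parent=N
Step 4 (down 0): focus=B path=2/0 depth=2 children=[] left=[] right=['L'] parent=F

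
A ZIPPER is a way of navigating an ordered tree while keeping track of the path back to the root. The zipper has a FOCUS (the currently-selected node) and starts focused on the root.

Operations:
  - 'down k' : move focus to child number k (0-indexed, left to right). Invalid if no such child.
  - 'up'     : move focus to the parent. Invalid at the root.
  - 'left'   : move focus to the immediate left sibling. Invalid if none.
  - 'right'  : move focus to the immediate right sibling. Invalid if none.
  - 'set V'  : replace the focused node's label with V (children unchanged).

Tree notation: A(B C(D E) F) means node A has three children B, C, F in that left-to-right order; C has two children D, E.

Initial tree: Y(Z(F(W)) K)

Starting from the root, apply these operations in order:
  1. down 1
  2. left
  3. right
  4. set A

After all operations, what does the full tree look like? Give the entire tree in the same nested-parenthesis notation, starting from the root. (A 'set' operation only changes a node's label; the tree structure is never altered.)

Step 1 (down 1): focus=K path=1 depth=1 children=[] left=['Z'] right=[] parent=Y
Step 2 (left): focus=Z path=0 depth=1 children=['F'] left=[] right=['K'] parent=Y
Step 3 (right): focus=K path=1 depth=1 children=[] left=['Z'] right=[] parent=Y
Step 4 (set A): focus=A path=1 depth=1 children=[] left=['Z'] right=[] parent=Y

Answer: Y(Z(F(W)) A)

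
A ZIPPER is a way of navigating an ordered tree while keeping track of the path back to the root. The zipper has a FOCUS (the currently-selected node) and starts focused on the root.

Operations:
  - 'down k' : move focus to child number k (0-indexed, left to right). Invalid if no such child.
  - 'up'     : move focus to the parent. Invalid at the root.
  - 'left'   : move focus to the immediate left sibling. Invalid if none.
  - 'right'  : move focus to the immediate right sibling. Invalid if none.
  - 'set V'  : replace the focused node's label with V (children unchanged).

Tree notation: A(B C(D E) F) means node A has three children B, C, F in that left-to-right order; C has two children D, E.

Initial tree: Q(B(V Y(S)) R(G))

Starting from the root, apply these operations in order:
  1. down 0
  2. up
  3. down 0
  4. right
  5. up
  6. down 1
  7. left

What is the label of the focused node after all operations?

Answer: B

Derivation:
Step 1 (down 0): focus=B path=0 depth=1 children=['V', 'Y'] left=[] right=['R'] parent=Q
Step 2 (up): focus=Q path=root depth=0 children=['B', 'R'] (at root)
Step 3 (down 0): focus=B path=0 depth=1 children=['V', 'Y'] left=[] right=['R'] parent=Q
Step 4 (right): focus=R path=1 depth=1 children=['G'] left=['B'] right=[] parent=Q
Step 5 (up): focus=Q path=root depth=0 children=['B', 'R'] (at root)
Step 6 (down 1): focus=R path=1 depth=1 children=['G'] left=['B'] right=[] parent=Q
Step 7 (left): focus=B path=0 depth=1 children=['V', 'Y'] left=[] right=['R'] parent=Q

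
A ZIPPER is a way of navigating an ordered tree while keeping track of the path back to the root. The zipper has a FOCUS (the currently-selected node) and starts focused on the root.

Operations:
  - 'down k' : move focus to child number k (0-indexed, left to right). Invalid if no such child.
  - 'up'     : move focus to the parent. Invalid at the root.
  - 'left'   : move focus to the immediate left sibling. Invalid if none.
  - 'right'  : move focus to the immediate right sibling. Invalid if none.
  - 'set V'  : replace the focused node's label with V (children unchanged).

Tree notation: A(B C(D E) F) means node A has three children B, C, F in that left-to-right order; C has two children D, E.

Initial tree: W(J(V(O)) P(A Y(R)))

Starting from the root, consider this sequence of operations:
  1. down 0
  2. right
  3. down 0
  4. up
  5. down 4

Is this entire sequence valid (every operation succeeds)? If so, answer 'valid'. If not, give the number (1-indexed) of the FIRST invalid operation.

Step 1 (down 0): focus=J path=0 depth=1 children=['V'] left=[] right=['P'] parent=W
Step 2 (right): focus=P path=1 depth=1 children=['A', 'Y'] left=['J'] right=[] parent=W
Step 3 (down 0): focus=A path=1/0 depth=2 children=[] left=[] right=['Y'] parent=P
Step 4 (up): focus=P path=1 depth=1 children=['A', 'Y'] left=['J'] right=[] parent=W
Step 5 (down 4): INVALID

Answer: 5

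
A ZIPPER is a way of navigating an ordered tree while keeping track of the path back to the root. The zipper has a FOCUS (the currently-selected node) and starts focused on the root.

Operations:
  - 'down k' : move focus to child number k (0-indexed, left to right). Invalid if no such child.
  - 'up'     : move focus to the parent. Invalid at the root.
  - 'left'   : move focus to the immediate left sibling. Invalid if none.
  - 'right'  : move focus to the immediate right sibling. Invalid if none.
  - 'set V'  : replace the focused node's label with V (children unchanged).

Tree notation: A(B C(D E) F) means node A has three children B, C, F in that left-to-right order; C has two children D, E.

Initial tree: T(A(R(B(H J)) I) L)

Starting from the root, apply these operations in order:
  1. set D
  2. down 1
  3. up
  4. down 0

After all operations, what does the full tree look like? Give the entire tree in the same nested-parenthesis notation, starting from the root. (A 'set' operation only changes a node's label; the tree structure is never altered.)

Step 1 (set D): focus=D path=root depth=0 children=['A', 'L'] (at root)
Step 2 (down 1): focus=L path=1 depth=1 children=[] left=['A'] right=[] parent=D
Step 3 (up): focus=D path=root depth=0 children=['A', 'L'] (at root)
Step 4 (down 0): focus=A path=0 depth=1 children=['R', 'I'] left=[] right=['L'] parent=D

Answer: D(A(R(B(H J)) I) L)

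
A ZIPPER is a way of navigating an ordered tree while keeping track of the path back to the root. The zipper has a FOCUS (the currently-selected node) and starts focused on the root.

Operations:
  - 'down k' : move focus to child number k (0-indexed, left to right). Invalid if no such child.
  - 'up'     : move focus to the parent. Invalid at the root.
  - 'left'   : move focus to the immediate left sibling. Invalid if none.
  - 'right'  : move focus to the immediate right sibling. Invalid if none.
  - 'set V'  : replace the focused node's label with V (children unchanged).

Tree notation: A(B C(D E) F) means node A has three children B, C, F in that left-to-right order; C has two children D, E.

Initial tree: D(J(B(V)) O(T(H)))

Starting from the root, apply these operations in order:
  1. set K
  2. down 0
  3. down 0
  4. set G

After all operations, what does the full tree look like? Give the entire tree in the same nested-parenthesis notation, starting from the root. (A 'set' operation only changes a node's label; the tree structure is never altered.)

Step 1 (set K): focus=K path=root depth=0 children=['J', 'O'] (at root)
Step 2 (down 0): focus=J path=0 depth=1 children=['B'] left=[] right=['O'] parent=K
Step 3 (down 0): focus=B path=0/0 depth=2 children=['V'] left=[] right=[] parent=J
Step 4 (set G): focus=G path=0/0 depth=2 children=['V'] left=[] right=[] parent=J

Answer: K(J(G(V)) O(T(H)))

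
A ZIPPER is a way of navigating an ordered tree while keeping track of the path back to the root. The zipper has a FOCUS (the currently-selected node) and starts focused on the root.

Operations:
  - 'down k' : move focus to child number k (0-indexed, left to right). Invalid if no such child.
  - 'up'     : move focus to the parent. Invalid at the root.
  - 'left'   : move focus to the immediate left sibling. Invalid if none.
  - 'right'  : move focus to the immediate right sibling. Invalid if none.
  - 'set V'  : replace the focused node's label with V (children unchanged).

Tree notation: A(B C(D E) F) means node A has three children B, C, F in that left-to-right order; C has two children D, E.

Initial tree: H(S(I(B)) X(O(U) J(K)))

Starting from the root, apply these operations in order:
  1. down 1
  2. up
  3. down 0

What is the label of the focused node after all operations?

Step 1 (down 1): focus=X path=1 depth=1 children=['O', 'J'] left=['S'] right=[] parent=H
Step 2 (up): focus=H path=root depth=0 children=['S', 'X'] (at root)
Step 3 (down 0): focus=S path=0 depth=1 children=['I'] left=[] right=['X'] parent=H

Answer: S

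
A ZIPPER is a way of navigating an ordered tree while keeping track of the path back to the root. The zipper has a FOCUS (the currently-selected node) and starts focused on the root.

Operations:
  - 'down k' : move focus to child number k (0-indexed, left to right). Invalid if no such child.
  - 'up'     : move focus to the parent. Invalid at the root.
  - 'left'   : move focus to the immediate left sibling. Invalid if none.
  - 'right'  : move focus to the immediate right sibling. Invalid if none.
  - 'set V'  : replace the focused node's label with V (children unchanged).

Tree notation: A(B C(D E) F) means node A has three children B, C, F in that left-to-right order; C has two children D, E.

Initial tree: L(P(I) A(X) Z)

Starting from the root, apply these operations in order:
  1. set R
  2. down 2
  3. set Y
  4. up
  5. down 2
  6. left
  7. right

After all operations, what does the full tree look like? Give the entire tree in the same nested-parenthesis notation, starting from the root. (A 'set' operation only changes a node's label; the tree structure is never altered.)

Answer: R(P(I) A(X) Y)

Derivation:
Step 1 (set R): focus=R path=root depth=0 children=['P', 'A', 'Z'] (at root)
Step 2 (down 2): focus=Z path=2 depth=1 children=[] left=['P', 'A'] right=[] parent=R
Step 3 (set Y): focus=Y path=2 depth=1 children=[] left=['P', 'A'] right=[] parent=R
Step 4 (up): focus=R path=root depth=0 children=['P', 'A', 'Y'] (at root)
Step 5 (down 2): focus=Y path=2 depth=1 children=[] left=['P', 'A'] right=[] parent=R
Step 6 (left): focus=A path=1 depth=1 children=['X'] left=['P'] right=['Y'] parent=R
Step 7 (right): focus=Y path=2 depth=1 children=[] left=['P', 'A'] right=[] parent=R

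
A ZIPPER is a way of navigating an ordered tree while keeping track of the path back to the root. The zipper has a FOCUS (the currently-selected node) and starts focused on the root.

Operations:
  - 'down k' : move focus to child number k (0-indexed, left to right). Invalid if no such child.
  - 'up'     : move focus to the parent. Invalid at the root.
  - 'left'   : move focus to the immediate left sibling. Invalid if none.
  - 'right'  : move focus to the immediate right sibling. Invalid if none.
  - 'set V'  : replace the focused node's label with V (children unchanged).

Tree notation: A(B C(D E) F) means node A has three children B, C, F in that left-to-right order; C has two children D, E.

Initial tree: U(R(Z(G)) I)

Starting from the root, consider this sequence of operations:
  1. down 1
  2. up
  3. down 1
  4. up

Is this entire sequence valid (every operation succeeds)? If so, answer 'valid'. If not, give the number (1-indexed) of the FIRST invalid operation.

Step 1 (down 1): focus=I path=1 depth=1 children=[] left=['R'] right=[] parent=U
Step 2 (up): focus=U path=root depth=0 children=['R', 'I'] (at root)
Step 3 (down 1): focus=I path=1 depth=1 children=[] left=['R'] right=[] parent=U
Step 4 (up): focus=U path=root depth=0 children=['R', 'I'] (at root)

Answer: valid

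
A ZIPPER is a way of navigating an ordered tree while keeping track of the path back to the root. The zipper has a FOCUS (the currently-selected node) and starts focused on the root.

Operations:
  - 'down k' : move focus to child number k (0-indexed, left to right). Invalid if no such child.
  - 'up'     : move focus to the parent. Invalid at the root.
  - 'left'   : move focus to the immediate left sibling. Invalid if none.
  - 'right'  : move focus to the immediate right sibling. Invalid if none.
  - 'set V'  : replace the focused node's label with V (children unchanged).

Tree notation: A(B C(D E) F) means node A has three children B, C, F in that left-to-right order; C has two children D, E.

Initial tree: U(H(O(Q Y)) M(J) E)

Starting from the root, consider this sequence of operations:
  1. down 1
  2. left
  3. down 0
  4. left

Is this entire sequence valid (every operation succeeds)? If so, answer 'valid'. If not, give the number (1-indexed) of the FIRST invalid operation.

Answer: 4

Derivation:
Step 1 (down 1): focus=M path=1 depth=1 children=['J'] left=['H'] right=['E'] parent=U
Step 2 (left): focus=H path=0 depth=1 children=['O'] left=[] right=['M', 'E'] parent=U
Step 3 (down 0): focus=O path=0/0 depth=2 children=['Q', 'Y'] left=[] right=[] parent=H
Step 4 (left): INVALID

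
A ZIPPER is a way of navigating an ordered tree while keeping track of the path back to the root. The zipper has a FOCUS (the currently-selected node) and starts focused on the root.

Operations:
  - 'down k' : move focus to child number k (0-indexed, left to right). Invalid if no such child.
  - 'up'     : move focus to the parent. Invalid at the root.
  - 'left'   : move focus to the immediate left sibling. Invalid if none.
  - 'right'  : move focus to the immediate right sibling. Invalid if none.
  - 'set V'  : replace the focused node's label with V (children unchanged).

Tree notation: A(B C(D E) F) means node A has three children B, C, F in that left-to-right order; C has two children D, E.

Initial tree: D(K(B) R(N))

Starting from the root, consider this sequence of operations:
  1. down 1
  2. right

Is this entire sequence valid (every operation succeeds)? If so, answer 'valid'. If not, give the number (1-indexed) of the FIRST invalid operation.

Step 1 (down 1): focus=R path=1 depth=1 children=['N'] left=['K'] right=[] parent=D
Step 2 (right): INVALID

Answer: 2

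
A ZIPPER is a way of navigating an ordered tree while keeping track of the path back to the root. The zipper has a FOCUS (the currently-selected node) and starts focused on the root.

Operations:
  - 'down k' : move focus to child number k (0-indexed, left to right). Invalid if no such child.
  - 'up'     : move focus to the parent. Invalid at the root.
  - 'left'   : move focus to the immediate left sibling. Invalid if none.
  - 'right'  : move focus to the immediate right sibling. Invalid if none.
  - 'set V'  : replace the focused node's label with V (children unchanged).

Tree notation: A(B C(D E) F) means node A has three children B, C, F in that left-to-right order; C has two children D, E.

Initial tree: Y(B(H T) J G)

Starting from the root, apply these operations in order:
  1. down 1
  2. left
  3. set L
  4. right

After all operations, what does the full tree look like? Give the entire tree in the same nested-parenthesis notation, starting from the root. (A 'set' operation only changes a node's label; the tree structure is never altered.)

Answer: Y(L(H T) J G)

Derivation:
Step 1 (down 1): focus=J path=1 depth=1 children=[] left=['B'] right=['G'] parent=Y
Step 2 (left): focus=B path=0 depth=1 children=['H', 'T'] left=[] right=['J', 'G'] parent=Y
Step 3 (set L): focus=L path=0 depth=1 children=['H', 'T'] left=[] right=['J', 'G'] parent=Y
Step 4 (right): focus=J path=1 depth=1 children=[] left=['L'] right=['G'] parent=Y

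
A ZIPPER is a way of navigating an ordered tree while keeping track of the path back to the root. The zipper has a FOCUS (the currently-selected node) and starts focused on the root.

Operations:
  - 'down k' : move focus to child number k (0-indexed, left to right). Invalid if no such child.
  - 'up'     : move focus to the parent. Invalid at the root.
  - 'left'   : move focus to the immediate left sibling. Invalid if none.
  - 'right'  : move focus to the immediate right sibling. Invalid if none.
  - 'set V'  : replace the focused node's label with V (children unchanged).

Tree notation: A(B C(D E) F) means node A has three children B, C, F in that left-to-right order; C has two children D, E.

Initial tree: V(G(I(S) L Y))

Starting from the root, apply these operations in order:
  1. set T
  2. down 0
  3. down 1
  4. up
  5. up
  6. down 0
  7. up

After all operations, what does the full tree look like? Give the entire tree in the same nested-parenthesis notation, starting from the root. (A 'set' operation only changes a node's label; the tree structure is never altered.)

Answer: T(G(I(S) L Y))

Derivation:
Step 1 (set T): focus=T path=root depth=0 children=['G'] (at root)
Step 2 (down 0): focus=G path=0 depth=1 children=['I', 'L', 'Y'] left=[] right=[] parent=T
Step 3 (down 1): focus=L path=0/1 depth=2 children=[] left=['I'] right=['Y'] parent=G
Step 4 (up): focus=G path=0 depth=1 children=['I', 'L', 'Y'] left=[] right=[] parent=T
Step 5 (up): focus=T path=root depth=0 children=['G'] (at root)
Step 6 (down 0): focus=G path=0 depth=1 children=['I', 'L', 'Y'] left=[] right=[] parent=T
Step 7 (up): focus=T path=root depth=0 children=['G'] (at root)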